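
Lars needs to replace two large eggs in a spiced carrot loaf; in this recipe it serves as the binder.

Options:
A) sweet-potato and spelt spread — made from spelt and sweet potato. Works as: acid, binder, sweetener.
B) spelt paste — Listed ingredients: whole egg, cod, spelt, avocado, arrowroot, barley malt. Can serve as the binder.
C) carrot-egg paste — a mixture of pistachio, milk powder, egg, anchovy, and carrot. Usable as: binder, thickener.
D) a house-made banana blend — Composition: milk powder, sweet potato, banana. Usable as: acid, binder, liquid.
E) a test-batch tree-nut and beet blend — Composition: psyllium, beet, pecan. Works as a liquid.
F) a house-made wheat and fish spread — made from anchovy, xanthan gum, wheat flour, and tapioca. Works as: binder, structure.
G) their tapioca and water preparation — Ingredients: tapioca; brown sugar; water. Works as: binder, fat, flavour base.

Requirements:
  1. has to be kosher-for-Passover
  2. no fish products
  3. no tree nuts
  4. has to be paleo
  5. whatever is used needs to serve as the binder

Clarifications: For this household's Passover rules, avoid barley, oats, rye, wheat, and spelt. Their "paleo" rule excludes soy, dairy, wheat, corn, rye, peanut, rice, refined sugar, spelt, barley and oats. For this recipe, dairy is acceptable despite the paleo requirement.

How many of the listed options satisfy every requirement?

A: has spelt, so not kosher-for-Passover; has spelt, so not paleo — reject
B: has barley malt, so not kosher-for-Passover; has barley malt, so not paleo (and 1 more) — reject
C: has anchovy, so not fish-free; has pistachio, so not tree-nut-free — no
D: dairy is permitted under the paleo carve-out; nothing else excluded — keep
E: not usable as a binder; has pecan, so not tree-nut-free — no
F: has wheat flour, so not kosher-for-Passover; has wheat flour, so not paleo (and 1 more) — out
G: has brown sugar, so not paleo — no

1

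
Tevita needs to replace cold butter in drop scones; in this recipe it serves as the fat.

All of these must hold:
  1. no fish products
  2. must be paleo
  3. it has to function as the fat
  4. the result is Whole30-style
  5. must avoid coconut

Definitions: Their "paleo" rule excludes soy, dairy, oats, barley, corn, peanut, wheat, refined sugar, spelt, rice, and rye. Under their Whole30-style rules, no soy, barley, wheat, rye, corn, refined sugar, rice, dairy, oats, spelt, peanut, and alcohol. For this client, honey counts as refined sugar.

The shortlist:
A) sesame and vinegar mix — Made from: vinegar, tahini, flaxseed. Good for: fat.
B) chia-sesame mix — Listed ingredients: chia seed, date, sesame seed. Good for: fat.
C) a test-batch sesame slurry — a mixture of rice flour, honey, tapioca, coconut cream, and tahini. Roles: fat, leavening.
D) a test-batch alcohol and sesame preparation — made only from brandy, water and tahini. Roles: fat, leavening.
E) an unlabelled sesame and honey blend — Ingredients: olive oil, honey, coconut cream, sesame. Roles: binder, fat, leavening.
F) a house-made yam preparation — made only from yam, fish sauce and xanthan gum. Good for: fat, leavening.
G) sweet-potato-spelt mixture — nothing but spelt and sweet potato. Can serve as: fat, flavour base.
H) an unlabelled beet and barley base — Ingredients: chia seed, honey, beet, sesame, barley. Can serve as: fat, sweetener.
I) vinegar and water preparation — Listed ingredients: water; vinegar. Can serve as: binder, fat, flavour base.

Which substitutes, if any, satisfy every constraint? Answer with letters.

A, B, I

A: only tahini, flaxseed, and vinegar; none excluded — OK
B: only sesame seed, date, and chia seed; none excluded — valid
C: has honey, so not paleo; has honey, so not Whole30-style (and 1 more) — no
D: has brandy, so not Whole30-style — no
E: has honey, so not paleo; has honey, so not Whole30-style (and 1 more) — no
F: has fish sauce, so not fish-free — reject
G: has spelt, so not paleo; has spelt, so not Whole30-style — out
H: has barley, so not paleo; has barley, so not Whole30-style — out
I: works as a fat, Whole30-style, no fish — valid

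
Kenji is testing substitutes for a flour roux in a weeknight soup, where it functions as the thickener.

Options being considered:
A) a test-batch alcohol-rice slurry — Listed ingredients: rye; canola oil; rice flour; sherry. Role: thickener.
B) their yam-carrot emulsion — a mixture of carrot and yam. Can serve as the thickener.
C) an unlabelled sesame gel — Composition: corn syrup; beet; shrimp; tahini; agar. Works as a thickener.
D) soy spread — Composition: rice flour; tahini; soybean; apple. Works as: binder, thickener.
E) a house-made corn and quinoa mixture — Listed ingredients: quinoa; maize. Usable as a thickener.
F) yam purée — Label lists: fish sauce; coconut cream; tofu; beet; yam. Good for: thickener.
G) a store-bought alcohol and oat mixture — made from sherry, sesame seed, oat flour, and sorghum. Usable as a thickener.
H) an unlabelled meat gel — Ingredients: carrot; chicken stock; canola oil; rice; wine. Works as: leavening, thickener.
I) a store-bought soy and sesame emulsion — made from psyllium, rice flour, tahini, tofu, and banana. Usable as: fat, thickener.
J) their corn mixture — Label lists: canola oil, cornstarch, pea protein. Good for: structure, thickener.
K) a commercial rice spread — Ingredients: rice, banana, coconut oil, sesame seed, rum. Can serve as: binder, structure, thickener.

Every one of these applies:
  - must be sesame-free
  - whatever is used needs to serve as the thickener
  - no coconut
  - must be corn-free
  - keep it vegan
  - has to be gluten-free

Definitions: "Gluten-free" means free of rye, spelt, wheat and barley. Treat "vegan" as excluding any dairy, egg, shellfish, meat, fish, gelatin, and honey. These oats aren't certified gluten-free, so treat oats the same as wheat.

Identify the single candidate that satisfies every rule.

B

A: has rye, so not gluten-free — out
B: works as a thickener, no sesame, no coconut — OK
C: has shrimp, so not vegan; has tahini, so not sesame-free (and 1 more) — reject
D: has tahini, so not sesame-free — out
E: has maize, so not corn-free — no
F: has fish sauce, so not vegan; has coconut cream, so not coconut-free — no
G: has oat flour, so not gluten-free; has sesame seed, so not sesame-free — no
H: has chicken stock, so not vegan — out
I: has tahini, so not sesame-free — no
J: has cornstarch, so not corn-free — out
K: has sesame seed, so not sesame-free; has coconut oil, so not coconut-free — out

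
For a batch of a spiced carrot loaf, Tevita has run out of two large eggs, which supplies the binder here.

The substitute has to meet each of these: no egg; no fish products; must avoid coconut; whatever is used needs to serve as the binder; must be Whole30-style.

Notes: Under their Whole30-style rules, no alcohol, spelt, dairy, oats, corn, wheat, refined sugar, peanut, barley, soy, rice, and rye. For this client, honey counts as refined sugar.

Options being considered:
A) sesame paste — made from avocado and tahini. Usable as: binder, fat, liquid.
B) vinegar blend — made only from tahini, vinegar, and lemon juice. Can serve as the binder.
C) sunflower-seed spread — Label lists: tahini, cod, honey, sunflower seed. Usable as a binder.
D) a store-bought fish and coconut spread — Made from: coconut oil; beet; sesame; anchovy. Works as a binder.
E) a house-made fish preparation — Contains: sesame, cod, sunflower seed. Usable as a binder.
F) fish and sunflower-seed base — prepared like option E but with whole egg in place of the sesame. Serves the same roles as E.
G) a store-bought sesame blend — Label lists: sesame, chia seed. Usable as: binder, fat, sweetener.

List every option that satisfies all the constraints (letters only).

A, B, G

A: Whole30-style, no fish — valid
B: works as a binder, no egg, no coconut — valid
C: has honey, so not Whole30-style; has cod, so not fish-free — no
D: has coconut oil, so not coconut-free; has anchovy, so not fish-free — out
E: has cod, so not fish-free — no
F: has cod, so not fish-free; has whole egg, so not egg-free — no
G: works as a binder, no fish, Whole30-style — valid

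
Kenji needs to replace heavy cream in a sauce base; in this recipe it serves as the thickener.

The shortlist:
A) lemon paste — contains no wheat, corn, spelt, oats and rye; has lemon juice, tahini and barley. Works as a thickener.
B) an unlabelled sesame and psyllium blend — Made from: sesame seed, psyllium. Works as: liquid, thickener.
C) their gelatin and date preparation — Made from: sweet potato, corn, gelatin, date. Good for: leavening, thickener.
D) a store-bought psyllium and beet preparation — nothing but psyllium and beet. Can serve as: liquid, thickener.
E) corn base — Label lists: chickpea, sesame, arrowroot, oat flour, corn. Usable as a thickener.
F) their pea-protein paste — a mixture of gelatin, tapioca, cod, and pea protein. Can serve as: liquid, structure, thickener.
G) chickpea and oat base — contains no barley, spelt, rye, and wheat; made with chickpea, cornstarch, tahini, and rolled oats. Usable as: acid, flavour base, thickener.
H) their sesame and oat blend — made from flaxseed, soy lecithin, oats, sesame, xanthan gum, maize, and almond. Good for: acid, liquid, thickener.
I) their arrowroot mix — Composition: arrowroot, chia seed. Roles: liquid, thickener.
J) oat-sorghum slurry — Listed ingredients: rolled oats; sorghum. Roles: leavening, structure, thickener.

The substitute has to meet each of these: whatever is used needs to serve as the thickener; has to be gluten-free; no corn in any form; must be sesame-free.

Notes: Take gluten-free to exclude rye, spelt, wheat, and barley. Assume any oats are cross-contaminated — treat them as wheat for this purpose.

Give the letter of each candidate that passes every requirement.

D, F, I

A: has barley, so not gluten-free; has tahini, so not sesame-free — out
B: has sesame seed, so not sesame-free — reject
C: has corn, so not corn-free — no
D: all constraints satisfied — valid
E: has oat flour, so not gluten-free; has sesame, so not sesame-free (and 1 more) — out
F: cod and gelatin etc. — none of it excluded — valid
G: has rolled oats, so not gluten-free; has tahini, so not sesame-free (and 1 more) — no
H: has oats, so not gluten-free; has sesame, so not sesame-free (and 1 more) — reject
I: no corn, no sesame — valid
J: has rolled oats, so not gluten-free — out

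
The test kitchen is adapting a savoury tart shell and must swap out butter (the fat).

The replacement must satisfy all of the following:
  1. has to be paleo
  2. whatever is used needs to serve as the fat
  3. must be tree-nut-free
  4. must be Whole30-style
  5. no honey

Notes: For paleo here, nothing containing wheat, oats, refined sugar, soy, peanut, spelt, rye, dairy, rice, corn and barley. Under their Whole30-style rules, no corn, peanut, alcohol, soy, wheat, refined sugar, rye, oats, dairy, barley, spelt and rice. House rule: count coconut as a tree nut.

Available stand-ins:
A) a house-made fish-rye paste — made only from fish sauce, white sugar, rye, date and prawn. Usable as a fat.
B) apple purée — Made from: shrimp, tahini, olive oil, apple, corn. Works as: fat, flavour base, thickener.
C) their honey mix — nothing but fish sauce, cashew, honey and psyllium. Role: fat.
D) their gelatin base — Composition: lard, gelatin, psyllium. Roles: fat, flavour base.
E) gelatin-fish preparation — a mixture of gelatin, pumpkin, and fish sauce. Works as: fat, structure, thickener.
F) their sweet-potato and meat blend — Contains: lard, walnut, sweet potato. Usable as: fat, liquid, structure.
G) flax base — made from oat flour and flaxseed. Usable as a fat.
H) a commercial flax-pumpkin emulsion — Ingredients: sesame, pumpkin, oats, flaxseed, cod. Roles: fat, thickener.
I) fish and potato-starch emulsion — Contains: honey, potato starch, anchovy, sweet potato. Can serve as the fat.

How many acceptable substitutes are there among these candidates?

2

A: has rye, so not paleo; has rye, so not Whole30-style — reject
B: has corn, so not paleo; has corn, so not Whole30-style — no
C: has honey, so not honey-free; has cashew, so not tree-nut-free — reject
D: Whole30-style, paleo — OK
E: tree-nut-free, no honey — keep
F: has walnut, so not tree-nut-free — no
G: has oat flour, so not paleo; has oat flour, so not Whole30-style — out
H: has oats, so not paleo; has oats, so not Whole30-style — no
I: has honey, so not honey-free — out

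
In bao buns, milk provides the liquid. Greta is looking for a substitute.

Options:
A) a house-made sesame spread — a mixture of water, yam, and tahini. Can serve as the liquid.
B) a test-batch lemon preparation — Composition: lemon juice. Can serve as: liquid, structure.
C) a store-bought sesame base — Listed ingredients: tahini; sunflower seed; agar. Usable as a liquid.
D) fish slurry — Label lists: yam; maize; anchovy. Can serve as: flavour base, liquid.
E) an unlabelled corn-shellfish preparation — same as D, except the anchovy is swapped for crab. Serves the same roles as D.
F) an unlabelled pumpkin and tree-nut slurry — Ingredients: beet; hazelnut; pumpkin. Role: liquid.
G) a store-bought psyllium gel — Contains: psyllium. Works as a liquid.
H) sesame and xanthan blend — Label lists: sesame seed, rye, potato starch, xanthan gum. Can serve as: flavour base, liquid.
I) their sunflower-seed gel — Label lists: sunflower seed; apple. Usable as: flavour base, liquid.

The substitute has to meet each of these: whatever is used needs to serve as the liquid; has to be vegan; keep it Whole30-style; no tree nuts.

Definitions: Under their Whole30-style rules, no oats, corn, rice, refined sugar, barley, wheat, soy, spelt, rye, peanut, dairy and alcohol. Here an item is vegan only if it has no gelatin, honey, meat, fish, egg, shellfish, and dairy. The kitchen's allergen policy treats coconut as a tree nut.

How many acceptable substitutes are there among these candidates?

5

A: vegan, Whole30-style — keep
B: tree-nut-free, vegan — keep
C: works as a liquid, Whole30-style, tree-nut-free — OK
D: has maize, so not Whole30-style; has anchovy, so not vegan — no
E: has maize, so not Whole30-style; has crab, so not vegan — no
F: has hazelnut, so not tree-nut-free — no
G: only psyllium; none excluded — OK
H: has rye, so not Whole30-style — no
I: only apple and sunflower seed; none excluded — valid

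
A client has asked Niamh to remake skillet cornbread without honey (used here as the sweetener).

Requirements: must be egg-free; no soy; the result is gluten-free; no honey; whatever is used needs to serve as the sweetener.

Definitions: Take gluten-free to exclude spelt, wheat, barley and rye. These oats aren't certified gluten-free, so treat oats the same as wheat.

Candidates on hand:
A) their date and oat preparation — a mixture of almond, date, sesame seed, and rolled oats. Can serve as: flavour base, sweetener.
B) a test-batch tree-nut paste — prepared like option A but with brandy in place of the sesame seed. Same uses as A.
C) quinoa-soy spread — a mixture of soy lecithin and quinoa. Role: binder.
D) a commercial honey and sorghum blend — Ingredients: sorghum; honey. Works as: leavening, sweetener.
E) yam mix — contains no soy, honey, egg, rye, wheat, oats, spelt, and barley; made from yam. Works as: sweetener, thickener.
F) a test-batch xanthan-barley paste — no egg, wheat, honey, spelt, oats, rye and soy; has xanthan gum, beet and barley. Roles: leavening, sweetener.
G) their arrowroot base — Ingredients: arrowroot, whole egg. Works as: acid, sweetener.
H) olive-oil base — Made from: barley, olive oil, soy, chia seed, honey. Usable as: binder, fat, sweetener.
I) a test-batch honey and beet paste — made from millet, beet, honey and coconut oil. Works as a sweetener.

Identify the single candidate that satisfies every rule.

E

A: has rolled oats, so not gluten-free — reject
B: has rolled oats, so not gluten-free — out
C: not usable as a sweetener; has soy lecithin, so not soy-free — out
D: has honey, so not honey-free — reject
E: works as a sweetener, no egg, no honey — keep
F: has barley, so not gluten-free — out
G: has whole egg, so not egg-free — out
H: has barley, so not gluten-free; has soy, so not soy-free (and 1 more) — no
I: has honey, so not honey-free — reject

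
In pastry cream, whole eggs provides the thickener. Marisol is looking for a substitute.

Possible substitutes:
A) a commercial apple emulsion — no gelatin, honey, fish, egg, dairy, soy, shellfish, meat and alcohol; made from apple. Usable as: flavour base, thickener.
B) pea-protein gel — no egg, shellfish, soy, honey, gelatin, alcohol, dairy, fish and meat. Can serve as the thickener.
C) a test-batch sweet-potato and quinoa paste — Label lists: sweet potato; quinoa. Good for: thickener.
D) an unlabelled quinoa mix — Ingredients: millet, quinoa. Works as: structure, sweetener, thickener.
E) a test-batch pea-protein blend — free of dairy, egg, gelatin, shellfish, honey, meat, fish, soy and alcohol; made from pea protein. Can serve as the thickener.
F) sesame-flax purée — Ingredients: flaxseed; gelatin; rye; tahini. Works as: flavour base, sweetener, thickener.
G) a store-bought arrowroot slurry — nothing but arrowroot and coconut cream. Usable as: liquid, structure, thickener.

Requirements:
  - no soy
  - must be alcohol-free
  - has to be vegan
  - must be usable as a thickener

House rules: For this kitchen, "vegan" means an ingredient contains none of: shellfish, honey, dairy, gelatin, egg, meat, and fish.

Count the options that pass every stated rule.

6

A: nothing on the exclusion list — valid
B: no soy, vegan — valid
C: no alcohol, vegan — valid
D: only millet and quinoa; none excluded — keep
E: works as a thickener, no alcohol, vegan — OK
F: has gelatin, so not vegan — no
G: all constraints satisfied — keep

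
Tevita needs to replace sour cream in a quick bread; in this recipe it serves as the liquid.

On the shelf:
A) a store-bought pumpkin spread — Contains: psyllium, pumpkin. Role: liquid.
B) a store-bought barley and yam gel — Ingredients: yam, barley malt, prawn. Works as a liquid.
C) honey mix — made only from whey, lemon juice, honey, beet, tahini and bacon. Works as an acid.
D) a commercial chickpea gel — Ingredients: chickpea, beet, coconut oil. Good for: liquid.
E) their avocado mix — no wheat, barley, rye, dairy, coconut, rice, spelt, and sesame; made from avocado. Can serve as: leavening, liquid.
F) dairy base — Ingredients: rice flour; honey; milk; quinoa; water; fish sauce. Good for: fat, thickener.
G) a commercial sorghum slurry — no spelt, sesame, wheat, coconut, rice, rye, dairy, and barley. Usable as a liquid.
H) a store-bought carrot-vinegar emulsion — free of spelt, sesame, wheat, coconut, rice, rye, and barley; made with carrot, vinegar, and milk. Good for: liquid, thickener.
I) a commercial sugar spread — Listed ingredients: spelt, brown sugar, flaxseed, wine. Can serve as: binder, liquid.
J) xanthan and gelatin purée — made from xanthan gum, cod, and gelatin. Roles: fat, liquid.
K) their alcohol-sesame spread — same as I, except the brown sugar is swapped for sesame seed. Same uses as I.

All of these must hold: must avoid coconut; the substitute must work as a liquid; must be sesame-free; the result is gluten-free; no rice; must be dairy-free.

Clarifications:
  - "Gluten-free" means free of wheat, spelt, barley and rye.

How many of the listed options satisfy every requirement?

4

A: all constraints satisfied — OK
B: has barley malt, so not gluten-free — no
C: not usable as a liquid; has tahini, so not sesame-free (and 1 more) — reject
D: has coconut oil, so not coconut-free — out
E: no sesame, no rice — valid
F: not usable as a liquid; has rice flour, so not rice-free (and 1 more) — out
G: every rule checks out — OK
H: has milk, so not dairy-free — no
I: has spelt, so not gluten-free — no
J: only cod, gelatin, and xanthan gum; none excluded — valid
K: has spelt, so not gluten-free; has sesame seed, so not sesame-free — no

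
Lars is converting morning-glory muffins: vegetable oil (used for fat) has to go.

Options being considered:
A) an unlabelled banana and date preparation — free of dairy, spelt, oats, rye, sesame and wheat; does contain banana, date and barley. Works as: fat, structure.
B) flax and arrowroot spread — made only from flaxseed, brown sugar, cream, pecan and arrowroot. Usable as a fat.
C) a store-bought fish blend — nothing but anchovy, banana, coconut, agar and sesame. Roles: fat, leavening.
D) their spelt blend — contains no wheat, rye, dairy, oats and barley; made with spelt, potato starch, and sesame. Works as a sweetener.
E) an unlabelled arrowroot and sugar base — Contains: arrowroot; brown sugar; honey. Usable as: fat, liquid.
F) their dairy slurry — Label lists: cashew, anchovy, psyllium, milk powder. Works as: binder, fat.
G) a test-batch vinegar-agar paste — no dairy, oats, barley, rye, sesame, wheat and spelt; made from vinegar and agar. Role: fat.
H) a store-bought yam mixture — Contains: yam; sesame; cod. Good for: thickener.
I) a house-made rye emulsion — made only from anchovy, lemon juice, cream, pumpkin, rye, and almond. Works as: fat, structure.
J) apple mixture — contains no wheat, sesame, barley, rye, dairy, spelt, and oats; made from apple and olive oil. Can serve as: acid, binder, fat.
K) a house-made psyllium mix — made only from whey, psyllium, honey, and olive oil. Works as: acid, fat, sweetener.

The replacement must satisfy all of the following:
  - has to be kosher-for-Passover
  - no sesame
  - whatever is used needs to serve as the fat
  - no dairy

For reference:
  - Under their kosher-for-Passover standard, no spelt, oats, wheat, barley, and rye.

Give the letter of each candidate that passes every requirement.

A: has barley, so not kosher-for-Passover — no
B: has cream, so not dairy-free — reject
C: has sesame, so not sesame-free — no
D: not usable as a fat; has spelt, so not kosher-for-Passover (and 1 more) — out
E: only honey, brown sugar, and arrowroot; none excluded — keep
F: has milk powder, so not dairy-free — no
G: no sesame, no dairy — keep
H: not usable as a fat; has sesame, so not sesame-free — reject
I: has rye, so not kosher-for-Passover; has cream, so not dairy-free — no
J: kosher-for-Passover, no sesame — OK
K: has whey, so not dairy-free — reject

E, G, J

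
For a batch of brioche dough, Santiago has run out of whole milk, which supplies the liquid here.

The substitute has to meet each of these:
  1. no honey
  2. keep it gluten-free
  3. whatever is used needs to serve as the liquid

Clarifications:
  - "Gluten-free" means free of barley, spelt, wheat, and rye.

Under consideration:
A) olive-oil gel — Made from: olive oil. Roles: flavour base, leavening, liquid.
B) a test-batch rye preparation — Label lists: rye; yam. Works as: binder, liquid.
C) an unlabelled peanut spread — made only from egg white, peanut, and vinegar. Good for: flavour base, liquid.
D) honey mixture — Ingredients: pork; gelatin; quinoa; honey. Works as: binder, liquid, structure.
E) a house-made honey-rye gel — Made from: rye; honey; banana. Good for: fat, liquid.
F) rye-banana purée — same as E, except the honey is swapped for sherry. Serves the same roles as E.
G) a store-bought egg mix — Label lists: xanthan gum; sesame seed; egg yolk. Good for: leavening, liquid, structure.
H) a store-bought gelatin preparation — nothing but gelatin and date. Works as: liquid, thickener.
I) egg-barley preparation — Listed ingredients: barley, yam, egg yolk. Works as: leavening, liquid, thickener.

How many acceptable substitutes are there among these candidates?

4

A: no honey, gluten-free — valid
B: has rye, so not gluten-free — out
C: all constraints satisfied — OK
D: has honey, so not honey-free — out
E: has rye, so not gluten-free; has honey, so not honey-free — reject
F: has rye, so not gluten-free — out
G: works as a liquid, no honey, gluten-free — OK
H: only gelatin and date; none excluded — keep
I: has barley, so not gluten-free — out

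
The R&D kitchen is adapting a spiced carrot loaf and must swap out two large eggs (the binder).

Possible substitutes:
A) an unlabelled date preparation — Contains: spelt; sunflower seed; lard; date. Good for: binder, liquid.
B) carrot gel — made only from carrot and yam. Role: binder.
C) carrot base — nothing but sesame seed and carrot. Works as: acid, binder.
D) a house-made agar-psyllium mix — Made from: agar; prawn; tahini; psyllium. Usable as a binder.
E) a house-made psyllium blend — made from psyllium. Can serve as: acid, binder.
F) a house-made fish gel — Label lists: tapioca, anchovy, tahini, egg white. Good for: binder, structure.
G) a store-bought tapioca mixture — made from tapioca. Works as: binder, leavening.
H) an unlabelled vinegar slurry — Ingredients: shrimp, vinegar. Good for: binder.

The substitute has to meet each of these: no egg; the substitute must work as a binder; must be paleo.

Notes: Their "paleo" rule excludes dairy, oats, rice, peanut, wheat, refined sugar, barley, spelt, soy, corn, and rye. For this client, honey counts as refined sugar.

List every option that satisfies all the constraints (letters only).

B, C, D, E, G, H

A: has spelt, so not paleo — reject
B: every rule checks out — keep
C: works as a binder, no egg, paleo — keep
D: all constraints satisfied — keep
E: only psyllium; none excluded — keep
F: has egg white, so not egg-free — no
G: works as a binder, no egg, paleo — OK
H: works as a binder, no egg, paleo — keep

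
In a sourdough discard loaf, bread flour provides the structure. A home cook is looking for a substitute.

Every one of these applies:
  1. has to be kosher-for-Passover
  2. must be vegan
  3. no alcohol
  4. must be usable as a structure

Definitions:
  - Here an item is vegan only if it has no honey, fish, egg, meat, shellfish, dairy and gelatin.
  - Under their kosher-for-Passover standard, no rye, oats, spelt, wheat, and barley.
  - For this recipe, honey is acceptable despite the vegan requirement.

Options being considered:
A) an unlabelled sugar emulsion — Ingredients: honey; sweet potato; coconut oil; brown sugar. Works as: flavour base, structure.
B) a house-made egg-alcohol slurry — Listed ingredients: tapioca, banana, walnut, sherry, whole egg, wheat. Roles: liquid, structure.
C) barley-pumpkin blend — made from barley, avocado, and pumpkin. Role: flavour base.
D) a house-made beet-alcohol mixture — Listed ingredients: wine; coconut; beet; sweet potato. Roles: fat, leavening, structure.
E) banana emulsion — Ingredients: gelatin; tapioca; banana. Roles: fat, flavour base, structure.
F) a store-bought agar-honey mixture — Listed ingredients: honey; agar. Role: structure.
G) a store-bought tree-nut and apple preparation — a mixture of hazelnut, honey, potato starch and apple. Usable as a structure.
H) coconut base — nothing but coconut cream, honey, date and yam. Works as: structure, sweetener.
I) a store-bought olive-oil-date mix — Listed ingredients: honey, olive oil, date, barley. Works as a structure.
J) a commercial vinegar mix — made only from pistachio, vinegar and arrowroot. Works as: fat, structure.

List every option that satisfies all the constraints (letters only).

A: honey is permitted under the vegan carve-out; nothing else excluded — valid
B: has whole egg, so not vegan; has wheat, so not kosher-for-Passover (and 1 more) — out
C: not usable as a structure; has barley, so not kosher-for-Passover — reject
D: has wine, so not alcohol-free — out
E: has gelatin, so not vegan — no
F: honey is permitted under the vegan carve-out; nothing else excluded — OK
G: honey is permitted under the vegan carve-out; nothing else excluded — valid
H: honey is permitted under the vegan carve-out; nothing else excluded — keep
I: has barley, so not kosher-for-Passover — out
J: only pistachio, vinegar, and arrowroot; none excluded — valid

A, F, G, H, J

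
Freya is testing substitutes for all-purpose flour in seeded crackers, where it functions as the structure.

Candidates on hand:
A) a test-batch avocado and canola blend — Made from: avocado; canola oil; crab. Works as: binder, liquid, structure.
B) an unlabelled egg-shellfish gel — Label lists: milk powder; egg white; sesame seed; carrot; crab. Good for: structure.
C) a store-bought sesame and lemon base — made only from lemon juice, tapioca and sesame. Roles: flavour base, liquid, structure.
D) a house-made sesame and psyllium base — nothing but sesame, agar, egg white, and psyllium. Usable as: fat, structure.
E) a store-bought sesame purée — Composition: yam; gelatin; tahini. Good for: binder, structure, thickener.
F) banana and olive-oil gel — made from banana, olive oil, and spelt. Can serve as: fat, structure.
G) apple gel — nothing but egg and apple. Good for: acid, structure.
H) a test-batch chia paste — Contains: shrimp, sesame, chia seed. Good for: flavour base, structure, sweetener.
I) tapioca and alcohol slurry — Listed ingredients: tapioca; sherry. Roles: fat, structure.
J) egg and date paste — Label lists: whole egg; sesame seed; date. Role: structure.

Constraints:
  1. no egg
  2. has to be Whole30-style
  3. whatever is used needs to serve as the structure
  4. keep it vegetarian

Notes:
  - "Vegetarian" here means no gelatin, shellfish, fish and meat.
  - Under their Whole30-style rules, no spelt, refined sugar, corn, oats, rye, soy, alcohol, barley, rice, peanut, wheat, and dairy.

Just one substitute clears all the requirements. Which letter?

A: has crab, so not vegetarian — no
B: has crab, so not vegetarian; has milk powder, so not Whole30-style (and 1 more) — no
C: only sesame, lemon juice, and tapioca; none excluded — keep
D: has egg white, so not egg-free — reject
E: has gelatin, so not vegetarian — out
F: has spelt, so not Whole30-style — reject
G: has egg, so not egg-free — no
H: has shrimp, so not vegetarian — out
I: has sherry, so not Whole30-style — no
J: has whole egg, so not egg-free — reject

C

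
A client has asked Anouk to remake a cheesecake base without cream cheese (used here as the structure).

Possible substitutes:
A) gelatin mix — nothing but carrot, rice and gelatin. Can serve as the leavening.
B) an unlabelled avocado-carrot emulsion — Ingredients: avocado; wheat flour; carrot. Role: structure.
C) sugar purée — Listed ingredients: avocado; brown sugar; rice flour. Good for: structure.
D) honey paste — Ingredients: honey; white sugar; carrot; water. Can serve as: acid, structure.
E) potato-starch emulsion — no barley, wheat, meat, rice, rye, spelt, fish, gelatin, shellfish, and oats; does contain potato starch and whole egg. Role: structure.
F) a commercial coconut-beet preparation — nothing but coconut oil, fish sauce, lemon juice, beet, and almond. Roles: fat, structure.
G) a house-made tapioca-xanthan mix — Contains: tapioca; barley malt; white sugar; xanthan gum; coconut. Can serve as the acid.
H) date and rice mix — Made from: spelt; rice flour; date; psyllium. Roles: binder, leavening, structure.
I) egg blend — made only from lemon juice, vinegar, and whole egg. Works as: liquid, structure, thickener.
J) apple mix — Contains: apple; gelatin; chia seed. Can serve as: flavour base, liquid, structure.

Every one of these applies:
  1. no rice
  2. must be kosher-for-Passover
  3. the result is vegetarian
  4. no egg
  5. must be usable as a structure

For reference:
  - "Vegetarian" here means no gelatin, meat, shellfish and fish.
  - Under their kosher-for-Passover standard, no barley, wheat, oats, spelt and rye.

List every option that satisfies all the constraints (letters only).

A: not usable as a structure; has gelatin, so not vegetarian (and 1 more) — out
B: has wheat flour, so not kosher-for-Passover — out
C: has rice flour, so not rice-free — reject
D: nothing on the exclusion list — keep
E: has whole egg, so not egg-free — out
F: has fish sauce, so not vegetarian — out
G: not usable as a structure; has barley malt, so not kosher-for-Passover — out
H: has spelt, so not kosher-for-Passover; has rice flour, so not rice-free — reject
I: has whole egg, so not egg-free — no
J: has gelatin, so not vegetarian — reject

D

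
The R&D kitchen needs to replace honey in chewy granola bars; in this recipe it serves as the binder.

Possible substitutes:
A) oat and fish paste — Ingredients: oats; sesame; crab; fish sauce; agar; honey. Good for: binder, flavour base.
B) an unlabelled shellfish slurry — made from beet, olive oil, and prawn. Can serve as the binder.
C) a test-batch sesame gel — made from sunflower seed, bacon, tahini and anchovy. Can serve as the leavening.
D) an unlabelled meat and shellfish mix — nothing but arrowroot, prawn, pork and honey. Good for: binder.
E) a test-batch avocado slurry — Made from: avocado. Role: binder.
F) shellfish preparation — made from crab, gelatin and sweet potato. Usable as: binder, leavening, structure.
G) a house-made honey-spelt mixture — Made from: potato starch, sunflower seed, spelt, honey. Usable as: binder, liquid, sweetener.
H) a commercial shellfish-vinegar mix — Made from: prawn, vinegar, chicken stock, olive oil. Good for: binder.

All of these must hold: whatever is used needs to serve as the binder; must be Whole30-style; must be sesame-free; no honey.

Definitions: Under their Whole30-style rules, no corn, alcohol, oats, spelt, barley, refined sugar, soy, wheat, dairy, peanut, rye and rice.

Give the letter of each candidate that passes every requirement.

A: has oats, so not Whole30-style; has sesame, so not sesame-free (and 1 more) — out
B: only prawn, olive oil and beet; none excluded — keep
C: not usable as a binder; has tahini, so not sesame-free — no
D: has honey, so not honey-free — no
E: no sesame, no honey — OK
F: only gelatin, crab and sweet potato; none excluded — OK
G: has spelt, so not Whole30-style; has honey, so not honey-free — reject
H: works as a binder, no sesame, Whole30-style — keep

B, E, F, H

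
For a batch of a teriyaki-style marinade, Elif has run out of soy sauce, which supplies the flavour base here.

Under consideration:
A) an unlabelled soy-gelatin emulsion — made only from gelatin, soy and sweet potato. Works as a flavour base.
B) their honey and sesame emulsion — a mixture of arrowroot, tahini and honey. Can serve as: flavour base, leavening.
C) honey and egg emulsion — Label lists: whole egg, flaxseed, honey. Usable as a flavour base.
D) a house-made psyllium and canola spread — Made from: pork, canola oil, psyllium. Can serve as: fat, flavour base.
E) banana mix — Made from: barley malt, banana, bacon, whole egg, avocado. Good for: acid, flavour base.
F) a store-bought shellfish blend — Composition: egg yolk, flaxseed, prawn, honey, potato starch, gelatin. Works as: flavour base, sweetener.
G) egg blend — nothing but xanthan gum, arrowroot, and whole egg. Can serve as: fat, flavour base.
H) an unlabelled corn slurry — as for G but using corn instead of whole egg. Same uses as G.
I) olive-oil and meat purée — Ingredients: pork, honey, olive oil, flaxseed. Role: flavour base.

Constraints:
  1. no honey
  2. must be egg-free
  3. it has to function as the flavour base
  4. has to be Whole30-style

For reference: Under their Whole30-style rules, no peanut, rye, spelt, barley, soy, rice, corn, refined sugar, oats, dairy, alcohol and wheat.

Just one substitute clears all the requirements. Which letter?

D

A: has soy, so not Whole30-style — no
B: has honey, so not honey-free — reject
C: has honey, so not honey-free; has whole egg, so not egg-free — reject
D: only pork, psyllium, and canola oil; none excluded — keep
E: has barley malt, so not Whole30-style; has whole egg, so not egg-free — reject
F: has honey, so not honey-free; has egg yolk, so not egg-free — no
G: has whole egg, so not egg-free — reject
H: has corn, so not Whole30-style — out
I: has honey, so not honey-free — no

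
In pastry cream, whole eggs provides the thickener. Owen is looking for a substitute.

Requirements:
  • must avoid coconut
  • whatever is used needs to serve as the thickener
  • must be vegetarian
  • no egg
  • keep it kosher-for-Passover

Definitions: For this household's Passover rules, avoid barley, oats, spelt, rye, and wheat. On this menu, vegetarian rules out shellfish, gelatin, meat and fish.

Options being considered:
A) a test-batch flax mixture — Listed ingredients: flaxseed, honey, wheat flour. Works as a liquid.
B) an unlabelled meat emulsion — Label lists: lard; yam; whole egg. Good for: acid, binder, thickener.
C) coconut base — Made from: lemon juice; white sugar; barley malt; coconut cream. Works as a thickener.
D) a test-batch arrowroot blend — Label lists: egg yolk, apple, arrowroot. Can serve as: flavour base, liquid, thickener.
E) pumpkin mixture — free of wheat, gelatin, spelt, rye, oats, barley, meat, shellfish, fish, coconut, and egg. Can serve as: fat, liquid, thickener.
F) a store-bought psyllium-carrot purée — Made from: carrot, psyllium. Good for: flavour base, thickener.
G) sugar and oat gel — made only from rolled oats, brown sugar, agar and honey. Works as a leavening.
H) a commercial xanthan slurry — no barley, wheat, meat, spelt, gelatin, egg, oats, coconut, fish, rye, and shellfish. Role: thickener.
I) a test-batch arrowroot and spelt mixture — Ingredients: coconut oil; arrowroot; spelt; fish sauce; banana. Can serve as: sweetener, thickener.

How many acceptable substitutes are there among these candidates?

A: not usable as a thickener; has wheat flour, so not kosher-for-Passover — no
B: has lard, so not vegetarian; has whole egg, so not egg-free — reject
C: has barley malt, so not kosher-for-Passover; has coconut cream, so not coconut-free — no
D: has egg yolk, so not egg-free — no
E: all constraints satisfied — valid
F: nothing on the exclusion list — OK
G: not usable as a thickener; has rolled oats, so not kosher-for-Passover — out
H: kosher-for-Passover, vegetarian — OK
I: has spelt, so not kosher-for-Passover; has fish sauce, so not vegetarian (and 1 more) — reject

3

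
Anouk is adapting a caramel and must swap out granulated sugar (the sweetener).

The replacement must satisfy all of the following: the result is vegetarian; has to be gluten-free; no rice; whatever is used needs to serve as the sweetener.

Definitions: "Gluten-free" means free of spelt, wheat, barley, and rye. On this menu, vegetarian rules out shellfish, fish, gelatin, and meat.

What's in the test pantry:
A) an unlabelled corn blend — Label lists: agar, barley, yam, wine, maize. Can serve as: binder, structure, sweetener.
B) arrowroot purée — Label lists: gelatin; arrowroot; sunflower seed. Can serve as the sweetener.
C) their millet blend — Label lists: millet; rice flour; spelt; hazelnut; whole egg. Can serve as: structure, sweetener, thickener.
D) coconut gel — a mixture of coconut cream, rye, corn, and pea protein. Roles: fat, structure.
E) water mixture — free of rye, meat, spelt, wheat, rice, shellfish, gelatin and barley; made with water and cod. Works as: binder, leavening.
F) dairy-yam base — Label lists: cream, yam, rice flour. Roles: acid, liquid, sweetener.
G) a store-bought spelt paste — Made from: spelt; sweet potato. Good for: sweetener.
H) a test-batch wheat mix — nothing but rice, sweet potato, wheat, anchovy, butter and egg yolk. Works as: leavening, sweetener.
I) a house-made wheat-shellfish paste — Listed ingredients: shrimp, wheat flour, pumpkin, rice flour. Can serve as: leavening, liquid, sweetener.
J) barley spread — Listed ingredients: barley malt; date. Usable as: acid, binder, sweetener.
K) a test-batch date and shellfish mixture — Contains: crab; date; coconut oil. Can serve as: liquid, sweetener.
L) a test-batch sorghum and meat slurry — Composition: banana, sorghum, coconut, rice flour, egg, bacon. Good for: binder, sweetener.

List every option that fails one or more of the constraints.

A, B, C, D, E, F, G, H, I, J, K, L

A: has barley, so not gluten-free — out
B: has gelatin, so not vegetarian — reject
C: has spelt, so not gluten-free; has rice flour, so not rice-free — reject
D: not usable as a sweetener; has rye, so not gluten-free — reject
E: not usable as a sweetener; has cod, so not vegetarian — reject
F: has rice flour, so not rice-free — no
G: has spelt, so not gluten-free — out
H: has wheat, so not gluten-free; has anchovy, so not vegetarian (and 1 more) — no
I: has wheat flour, so not gluten-free; has shrimp, so not vegetarian (and 1 more) — reject
J: has barley malt, so not gluten-free — out
K: has crab, so not vegetarian — no
L: has bacon, so not vegetarian; has rice flour, so not rice-free — reject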